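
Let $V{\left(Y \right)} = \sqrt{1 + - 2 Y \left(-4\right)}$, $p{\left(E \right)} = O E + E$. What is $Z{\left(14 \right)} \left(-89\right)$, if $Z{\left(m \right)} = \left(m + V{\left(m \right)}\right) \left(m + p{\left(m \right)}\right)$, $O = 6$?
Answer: $-139552 - 9968 \sqrt{113} \approx -2.4551 \cdot 10^{5}$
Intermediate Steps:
$p{\left(E \right)} = 7 E$ ($p{\left(E \right)} = 6 E + E = 7 E$)
$V{\left(Y \right)} = \sqrt{1 + 8 Y}$
$Z{\left(m \right)} = 8 m \left(m + \sqrt{1 + 8 m}\right)$ ($Z{\left(m \right)} = \left(m + \sqrt{1 + 8 m}\right) \left(m + 7 m\right) = \left(m + \sqrt{1 + 8 m}\right) 8 m = 8 m \left(m + \sqrt{1 + 8 m}\right)$)
$Z{\left(14 \right)} \left(-89\right) = 8 \cdot 14 \left(14 + \sqrt{1 + 8 \cdot 14}\right) \left(-89\right) = 8 \cdot 14 \left(14 + \sqrt{1 + 112}\right) \left(-89\right) = 8 \cdot 14 \left(14 + \sqrt{113}\right) \left(-89\right) = \left(1568 + 112 \sqrt{113}\right) \left(-89\right) = -139552 - 9968 \sqrt{113}$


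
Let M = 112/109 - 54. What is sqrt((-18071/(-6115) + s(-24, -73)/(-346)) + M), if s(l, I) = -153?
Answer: I*sqrt(2636705428613541210)/230621110 ≈ 7.041*I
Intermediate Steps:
M = -5774/109 (M = (1/109)*112 - 54 = 112/109 - 54 = -5774/109 ≈ -52.972)
sqrt((-18071/(-6115) + s(-24, -73)/(-346)) + M) = sqrt((-18071/(-6115) - 153/(-346)) - 5774/109) = sqrt((-18071*(-1/6115) - 153*(-1/346)) - 5774/109) = sqrt((18071/6115 + 153/346) - 5774/109) = sqrt(7188161/2115790 - 5774/109) = sqrt(-11433061911/230621110) = I*sqrt(2636705428613541210)/230621110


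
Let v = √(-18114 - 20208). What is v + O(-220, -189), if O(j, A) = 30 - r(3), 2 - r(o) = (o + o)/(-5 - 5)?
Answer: 137/5 + 3*I*√4258 ≈ 27.4 + 195.76*I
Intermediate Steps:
r(o) = 2 + o/5 (r(o) = 2 - (o + o)/(-5 - 5) = 2 - 2*o/(-10) = 2 - 2*o*(-1)/10 = 2 - (-1)*o/5 = 2 + o/5)
O(j, A) = 137/5 (O(j, A) = 30 - (2 + (⅕)*3) = 30 - (2 + ⅗) = 30 - 1*13/5 = 30 - 13/5 = 137/5)
v = 3*I*√4258 (v = √(-38322) = 3*I*√4258 ≈ 195.76*I)
v + O(-220, -189) = 3*I*√4258 + 137/5 = 137/5 + 3*I*√4258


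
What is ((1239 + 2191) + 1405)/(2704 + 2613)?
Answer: 4835/5317 ≈ 0.90935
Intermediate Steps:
((1239 + 2191) + 1405)/(2704 + 2613) = (3430 + 1405)/5317 = 4835*(1/5317) = 4835/5317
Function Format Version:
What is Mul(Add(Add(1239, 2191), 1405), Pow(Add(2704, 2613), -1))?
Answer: Rational(4835, 5317) ≈ 0.90935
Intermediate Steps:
Mul(Add(Add(1239, 2191), 1405), Pow(Add(2704, 2613), -1)) = Mul(Add(3430, 1405), Pow(5317, -1)) = Mul(4835, Rational(1, 5317)) = Rational(4835, 5317)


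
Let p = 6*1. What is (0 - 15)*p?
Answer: -90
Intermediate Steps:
p = 6
(0 - 15)*p = (0 - 15)*6 = -15*6 = -90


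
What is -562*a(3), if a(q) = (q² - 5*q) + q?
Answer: 1686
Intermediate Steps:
a(q) = q² - 4*q
-562*a(3) = -1686*(-4 + 3) = -1686*(-1) = -562*(-3) = 1686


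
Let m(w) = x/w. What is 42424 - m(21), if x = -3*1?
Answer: 296969/7 ≈ 42424.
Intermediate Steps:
x = -3
m(w) = -3/w
42424 - m(21) = 42424 - (-3)/21 = 42424 - 1*(-1/7) = 42424 + 1/7 = 296969/7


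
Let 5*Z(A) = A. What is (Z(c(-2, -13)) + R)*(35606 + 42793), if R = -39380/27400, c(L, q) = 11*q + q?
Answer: -3505454487/1370 ≈ -2.5587e+6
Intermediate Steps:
c(L, q) = 12*q
Z(A) = A/5
R = -1969/1370 (R = -39380*1/27400 = -1969/1370 ≈ -1.4372)
(Z(c(-2, -13)) + R)*(35606 + 42793) = ((12*(-13))/5 - 1969/1370)*(35606 + 42793) = ((1/5)*(-156) - 1969/1370)*78399 = (-156/5 - 1969/1370)*78399 = -44713/1370*78399 = -3505454487/1370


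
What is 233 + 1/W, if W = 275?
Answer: 64076/275 ≈ 233.00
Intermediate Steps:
233 + 1/W = 233 + 1/275 = 64076/275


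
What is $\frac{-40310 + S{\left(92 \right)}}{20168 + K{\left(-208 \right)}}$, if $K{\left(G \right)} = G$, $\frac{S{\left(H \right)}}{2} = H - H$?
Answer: $- \frac{4031}{1996} \approx -2.0195$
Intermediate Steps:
$S{\left(H \right)} = 0$ ($S{\left(H \right)} = 2 \left(H - H\right) = 2 \cdot 0 = 0$)
$\frac{-40310 + S{\left(92 \right)}}{20168 + K{\left(-208 \right)}} = \frac{-40310 + 0}{20168 - 208} = - \frac{40310}{19960} = \left(-40310\right) \frac{1}{19960} = - \frac{4031}{1996}$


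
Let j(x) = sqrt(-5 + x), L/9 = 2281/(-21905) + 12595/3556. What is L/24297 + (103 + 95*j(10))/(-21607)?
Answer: -47621178759241/13631099273258740 - 95*sqrt(5)/21607 ≈ -0.013325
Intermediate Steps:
L = 2410040151/77894180 (L = 9*(2281/(-21905) + 12595/3556) = 9*(2281*(-1/21905) + 12595*(1/3556)) = 9*(-2281/21905 + 12595/3556) = 9*(267782239/77894180) = 2410040151/77894180 ≈ 30.940)
L/24297 + (103 + 95*j(10))/(-21607) = (2410040151/77894180)/24297 + (103 + 95*sqrt(-5 + 10))/(-21607) = (2410040151/77894180)*(1/24297) + (103 + 95*sqrt(5))*(-1/21607) = 803346717/630864963820 + (-103/21607 - 95*sqrt(5)/21607) = -47621178759241/13631099273258740 - 95*sqrt(5)/21607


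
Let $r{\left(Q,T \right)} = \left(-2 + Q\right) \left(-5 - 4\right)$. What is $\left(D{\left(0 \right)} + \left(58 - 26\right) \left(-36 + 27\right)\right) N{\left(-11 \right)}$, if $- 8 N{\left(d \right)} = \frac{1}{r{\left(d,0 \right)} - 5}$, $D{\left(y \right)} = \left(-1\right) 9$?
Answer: $\frac{297}{896} \approx 0.33147$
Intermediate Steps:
$D{\left(y \right)} = -9$
$r{\left(Q,T \right)} = 18 - 9 Q$ ($r{\left(Q,T \right)} = \left(-2 + Q\right) \left(-9\right) = 18 - 9 Q$)
$N{\left(d \right)} = - \frac{1}{8 \left(13 - 9 d\right)}$ ($N{\left(d \right)} = - \frac{1}{8 \left(\left(18 - 9 d\right) - 5\right)} = - \frac{1}{8 \left(13 - 9 d\right)}$)
$\left(D{\left(0 \right)} + \left(58 - 26\right) \left(-36 + 27\right)\right) N{\left(-11 \right)} = \left(-9 + \left(58 - 26\right) \left(-36 + 27\right)\right) \frac{1}{8 \left(-13 + 9 \left(-11\right)\right)} = \left(-9 + 32 \left(-9\right)\right) \frac{1}{8 \left(-13 - 99\right)} = \left(-9 - 288\right) \frac{1}{8 \left(-112\right)} = - 297 \cdot \frac{1}{8} \left(- \frac{1}{112}\right) = \left(-297\right) \left(- \frac{1}{896}\right) = \frac{297}{896}$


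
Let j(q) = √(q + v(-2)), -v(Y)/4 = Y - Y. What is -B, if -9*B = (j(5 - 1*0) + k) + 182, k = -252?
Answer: -70/9 + √5/9 ≈ -7.5293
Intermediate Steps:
v(Y) = 0 (v(Y) = -4*(Y - Y) = -4*0 = 0)
j(q) = √q (j(q) = √(q + 0) = √q)
B = 70/9 - √5/9 (B = -((√(5 - 1*0) - 252) + 182)/9 = -((√(5 + 0) - 252) + 182)/9 = -((√5 - 252) + 182)/9 = -((-252 + √5) + 182)/9 = -(-70 + √5)/9 = 70/9 - √5/9 ≈ 7.5293)
-B = -(70/9 - √5/9) = -70/9 + √5/9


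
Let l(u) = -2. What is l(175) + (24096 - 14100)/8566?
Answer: -3568/4283 ≈ -0.83306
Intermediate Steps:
l(175) + (24096 - 14100)/8566 = -2 + (24096 - 14100)/8566 = -2 + 9996*(1/8566) = -2 + 4998/4283 = -3568/4283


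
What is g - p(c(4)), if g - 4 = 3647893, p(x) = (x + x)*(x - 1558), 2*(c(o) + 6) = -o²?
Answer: 3603881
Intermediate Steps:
c(o) = -6 - o²/2 (c(o) = -6 + (-o²)/2 = -6 - o²/2)
p(x) = 2*x*(-1558 + x) (p(x) = (2*x)*(-1558 + x) = 2*x*(-1558 + x))
g = 3647897 (g = 4 + 3647893 = 3647897)
g - p(c(4)) = 3647897 - 2*(-6 - ½*4²)*(-1558 + (-6 - ½*4²)) = 3647897 - 2*(-6 - ½*16)*(-1558 + (-6 - ½*16)) = 3647897 - 2*(-6 - 8)*(-1558 + (-6 - 8)) = 3647897 - 2*(-14)*(-1558 - 14) = 3647897 - 2*(-14)*(-1572) = 3647897 - 1*44016 = 3647897 - 44016 = 3603881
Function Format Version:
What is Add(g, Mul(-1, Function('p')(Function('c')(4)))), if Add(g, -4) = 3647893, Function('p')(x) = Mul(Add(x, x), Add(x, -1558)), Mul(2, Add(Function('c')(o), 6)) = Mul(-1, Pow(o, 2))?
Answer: 3603881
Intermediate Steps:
Function('c')(o) = Add(-6, Mul(Rational(-1, 2), Pow(o, 2))) (Function('c')(o) = Add(-6, Mul(Rational(1, 2), Mul(-1, Pow(o, 2)))) = Add(-6, Mul(Rational(-1, 2), Pow(o, 2))))
Function('p')(x) = Mul(2, x, Add(-1558, x)) (Function('p')(x) = Mul(Mul(2, x), Add(-1558, x)) = Mul(2, x, Add(-1558, x)))
g = 3647897 (g = Add(4, 3647893) = 3647897)
Add(g, Mul(-1, Function('p')(Function('c')(4)))) = Add(3647897, Mul(-1, Mul(2, Add(-6, Mul(Rational(-1, 2), Pow(4, 2))), Add(-1558, Add(-6, Mul(Rational(-1, 2), Pow(4, 2))))))) = Add(3647897, Mul(-1, Mul(2, Add(-6, Mul(Rational(-1, 2), 16)), Add(-1558, Add(-6, Mul(Rational(-1, 2), 16)))))) = Add(3647897, Mul(-1, Mul(2, Add(-6, -8), Add(-1558, Add(-6, -8))))) = Add(3647897, Mul(-1, Mul(2, -14, Add(-1558, -14)))) = Add(3647897, Mul(-1, Mul(2, -14, -1572))) = Add(3647897, Mul(-1, 44016)) = Add(3647897, -44016) = 3603881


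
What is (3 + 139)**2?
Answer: 20164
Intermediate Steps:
(3 + 139)**2 = 142**2 = 20164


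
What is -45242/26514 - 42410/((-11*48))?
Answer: 91714247/1166616 ≈ 78.616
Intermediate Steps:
-45242/26514 - 42410/((-11*48)) = -45242*1/26514 - 42410/(-528) = -22621/13257 - 42410*(-1/528) = -22621/13257 + 21205/264 = 91714247/1166616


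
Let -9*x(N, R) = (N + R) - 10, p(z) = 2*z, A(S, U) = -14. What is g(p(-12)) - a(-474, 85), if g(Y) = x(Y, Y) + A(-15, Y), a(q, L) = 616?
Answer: -5612/9 ≈ -623.56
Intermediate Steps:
x(N, R) = 10/9 - N/9 - R/9 (x(N, R) = -((N + R) - 10)/9 = -(-10 + N + R)/9 = 10/9 - N/9 - R/9)
g(Y) = -116/9 - 2*Y/9 (g(Y) = (10/9 - Y/9 - Y/9) - 14 = (10/9 - 2*Y/9) - 14 = -116/9 - 2*Y/9)
g(p(-12)) - a(-474, 85) = (-116/9 - 4*(-12)/9) - 1*616 = (-116/9 - 2/9*(-24)) - 616 = (-116/9 + 16/3) - 616 = -68/9 - 616 = -5612/9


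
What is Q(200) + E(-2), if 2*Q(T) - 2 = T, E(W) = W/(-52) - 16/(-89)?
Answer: 234219/2314 ≈ 101.22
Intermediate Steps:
E(W) = 16/89 - W/52 (E(W) = W*(-1/52) - 16*(-1/89) = -W/52 + 16/89 = 16/89 - W/52)
Q(T) = 1 + T/2
Q(200) + E(-2) = (1 + (½)*200) + (16/89 - 1/52*(-2)) = (1 + 100) + (16/89 + 1/26) = 101 + 505/2314 = 234219/2314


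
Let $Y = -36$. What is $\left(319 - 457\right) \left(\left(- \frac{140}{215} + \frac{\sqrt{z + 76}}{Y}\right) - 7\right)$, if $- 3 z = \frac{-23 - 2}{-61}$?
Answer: $\frac{45402}{43} + \frac{23 \sqrt{2540589}}{1098} \approx 1089.2$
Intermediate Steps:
$z = - \frac{25}{183}$ ($z = - \frac{\left(-23 - 2\right) \frac{1}{-61}}{3} = - \frac{\left(-25\right) \left(- \frac{1}{61}\right)}{3} = \left(- \frac{1}{3}\right) \frac{25}{61} = - \frac{25}{183} \approx -0.13661$)
$\left(319 - 457\right) \left(\left(- \frac{140}{215} + \frac{\sqrt{z + 76}}{Y}\right) - 7\right) = \left(319 - 457\right) \left(\left(- \frac{140}{215} + \frac{\sqrt{- \frac{25}{183} + 76}}{-36}\right) - 7\right) = - 138 \left(\left(\left(-140\right) \frac{1}{215} + \sqrt{\frac{13883}{183}} \left(- \frac{1}{36}\right)\right) - 7\right) = - 138 \left(\left(- \frac{28}{43} + \frac{\sqrt{2540589}}{183} \left(- \frac{1}{36}\right)\right) - 7\right) = - 138 \left(\left(- \frac{28}{43} - \frac{\sqrt{2540589}}{6588}\right) - 7\right) = - 138 \left(- \frac{329}{43} - \frac{\sqrt{2540589}}{6588}\right) = \frac{45402}{43} + \frac{23 \sqrt{2540589}}{1098}$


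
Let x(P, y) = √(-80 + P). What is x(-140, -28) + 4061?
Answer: 4061 + 2*I*√55 ≈ 4061.0 + 14.832*I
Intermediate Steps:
x(-140, -28) + 4061 = √(-80 - 140) + 4061 = √(-220) + 4061 = 2*I*√55 + 4061 = 4061 + 2*I*√55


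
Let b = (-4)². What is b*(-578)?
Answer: -9248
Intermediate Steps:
b = 16
b*(-578) = 16*(-578) = -9248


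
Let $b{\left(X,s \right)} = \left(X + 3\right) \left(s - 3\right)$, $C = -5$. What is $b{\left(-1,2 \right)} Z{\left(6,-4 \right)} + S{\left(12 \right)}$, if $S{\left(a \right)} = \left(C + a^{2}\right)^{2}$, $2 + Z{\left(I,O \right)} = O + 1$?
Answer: $19331$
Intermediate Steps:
$b{\left(X,s \right)} = \left(-3 + s\right) \left(3 + X\right)$ ($b{\left(X,s \right)} = \left(3 + X\right) \left(-3 + s\right) = \left(-3 + s\right) \left(3 + X\right)$)
$Z{\left(I,O \right)} = -1 + O$ ($Z{\left(I,O \right)} = -2 + \left(O + 1\right) = -2 + \left(1 + O\right) = -1 + O$)
$S{\left(a \right)} = \left(-5 + a^{2}\right)^{2}$
$b{\left(-1,2 \right)} Z{\left(6,-4 \right)} + S{\left(12 \right)} = \left(-9 - -3 + 3 \cdot 2 - 2\right) \left(-1 - 4\right) + \left(-5 + 12^{2}\right)^{2} = \left(-9 + 3 + 6 - 2\right) \left(-5\right) + \left(-5 + 144\right)^{2} = \left(-2\right) \left(-5\right) + 139^{2} = 10 + 19321 = 19331$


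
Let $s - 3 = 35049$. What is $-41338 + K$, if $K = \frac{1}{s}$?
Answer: $- \frac{1448979575}{35052} \approx -41338.0$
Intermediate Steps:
$s = 35052$ ($s = 3 + 35049 = 35052$)
$K = \frac{1}{35052} \approx 2.8529 \cdot 10^{-5}$
$-41338 + K = -41338 + \frac{1}{35052} = - \frac{1448979575}{35052}$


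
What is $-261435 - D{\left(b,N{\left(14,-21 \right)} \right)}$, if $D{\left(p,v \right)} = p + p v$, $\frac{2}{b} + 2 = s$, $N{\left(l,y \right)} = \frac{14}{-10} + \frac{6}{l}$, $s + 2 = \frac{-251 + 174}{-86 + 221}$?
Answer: $- \frac{1129137711}{4319} \approx -2.6144 \cdot 10^{5}$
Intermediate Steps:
$s = - \frac{347}{135}$ ($s = -2 + \frac{-251 + 174}{-86 + 221} = -2 - \frac{77}{135} = - \frac{347}{135} \approx -2.5704$)
$N{\left(l,y \right)} = - \frac{7}{5} + \frac{6}{l}$ ($N{\left(l,y \right)} = 14 \left(- \frac{1}{10}\right) + \frac{6}{l} = - \frac{7}{5} + \frac{6}{l}$)
$b = - \frac{270}{617}$ ($b = \frac{2}{-2 - \frac{347}{135}} = \frac{2}{- \frac{617}{135}} = 2 \left(- \frac{135}{617}\right) = - \frac{270}{617} \approx -0.4376$)
$-261435 - D{\left(b,N{\left(14,-21 \right)} \right)} = -261435 - - \frac{270 \left(1 - \left(\frac{7}{5} - \frac{6}{14}\right)\right)}{617} = -261435 - - \frac{270 \left(1 + \left(- \frac{7}{5} + 6 \cdot \frac{1}{14}\right)\right)}{617} = -261435 - - \frac{270 \left(1 + \left(- \frac{7}{5} + \frac{3}{7}\right)\right)}{617} = -261435 - - \frac{270 \left(1 - \frac{34}{35}\right)}{617} = -261435 - \left(- \frac{270}{617}\right) \frac{1}{35} = -261435 - - \frac{54}{4319} = -261435 + \frac{54}{4319} = - \frac{1129137711}{4319}$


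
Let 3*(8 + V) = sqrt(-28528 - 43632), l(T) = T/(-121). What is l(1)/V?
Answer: 9/1100132 + 3*I*sqrt(4510)/2200264 ≈ 8.1808e-6 + 9.1566e-5*I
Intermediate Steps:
l(T) = -T/121 (l(T) = T*(-1/121) = -T/121)
V = -8 + 4*I*sqrt(4510)/3 (V = -8 + sqrt(-28528 - 43632)/3 = -8 + sqrt(-72160)/3 = -8 + (4*I*sqrt(4510))/3 = -8 + 4*I*sqrt(4510)/3 ≈ -8.0 + 89.542*I)
l(1)/V = (-1/121*1)/(-8 + 4*I*sqrt(4510)/3) = -1/(121*(-8 + 4*I*sqrt(4510)/3))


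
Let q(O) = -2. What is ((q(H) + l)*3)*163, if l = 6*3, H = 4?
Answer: 7824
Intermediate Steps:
l = 18
((q(H) + l)*3)*163 = ((-2 + 18)*3)*163 = (16*3)*163 = 48*163 = 7824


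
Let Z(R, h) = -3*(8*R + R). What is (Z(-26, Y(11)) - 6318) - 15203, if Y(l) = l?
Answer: -20819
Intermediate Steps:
Z(R, h) = -27*R
(Z(-26, Y(11)) - 6318) - 15203 = (-27*(-26) - 6318) - 15203 = (702 - 6318) - 15203 = -5616 - 15203 = -20819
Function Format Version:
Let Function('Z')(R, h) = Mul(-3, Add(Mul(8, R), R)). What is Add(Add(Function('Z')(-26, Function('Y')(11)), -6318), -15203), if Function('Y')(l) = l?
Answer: -20819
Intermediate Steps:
Function('Z')(R, h) = Mul(-27, R) (Function('Z')(R, h) = Mul(-3, Mul(9, R)) = Mul(-27, R))
Add(Add(Function('Z')(-26, Function('Y')(11)), -6318), -15203) = Add(Add(Mul(-27, -26), -6318), -15203) = Add(Add(702, -6318), -15203) = Add(-5616, -15203) = -20819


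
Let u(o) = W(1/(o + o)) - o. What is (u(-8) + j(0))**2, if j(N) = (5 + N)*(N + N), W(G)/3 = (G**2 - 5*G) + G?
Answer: 5031049/65536 ≈ 76.768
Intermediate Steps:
W(G) = -12*G + 3*G**2 (W(G) = 3*((G**2 - 5*G) + G) = 3*(G**2 - 4*G) = -12*G + 3*G**2)
u(o) = -o + 3*(-4 + 1/(2*o))/(2*o) (u(o) = 3*(-4 + 1/(o + o))/(o + o) - o = 3*(-4 + 1/(2*o))/((2*o)) - o = 3*(1/(2*o))*(-4 + 1/(2*o)) - o = 3*(-4 + 1/(2*o))/(2*o) - o = -o + 3*(-4 + 1/(2*o))/(2*o))
j(N) = 2*N*(5 + N) (j(N) = (5 + N)*(2*N) = 2*N*(5 + N))
(u(-8) + j(0))**2 = ((-1*(-8) - 6/(-8) + (3/4)/(-8)**2) + 2*0*(5 + 0))**2 = ((8 - 6*(-1/8) + (3/4)*(1/64)) + 2*0*5)**2 = ((8 + 3/4 + 3/256) + 0)**2 = (2243/256 + 0)**2 = (2243/256)**2 = 5031049/65536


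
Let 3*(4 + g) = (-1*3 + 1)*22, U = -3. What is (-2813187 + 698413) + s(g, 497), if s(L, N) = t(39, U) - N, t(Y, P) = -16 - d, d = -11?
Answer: -2115276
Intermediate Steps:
t(Y, P) = -5 (t(Y, P) = -16 - 1*(-11) = -16 + 11 = -5)
g = -56/3 (g = -4 + ((-1*3 + 1)*22)/3 = -4 + ((-3 + 1)*22)/3 = -4 + (-2*22)/3 = -4 + (⅓)*(-44) = -4 - 44/3 = -56/3 ≈ -18.667)
s(L, N) = -5 - N
(-2813187 + 698413) + s(g, 497) = (-2813187 + 698413) + (-5 - 1*497) = -2114774 + (-5 - 497) = -2114774 - 502 = -2115276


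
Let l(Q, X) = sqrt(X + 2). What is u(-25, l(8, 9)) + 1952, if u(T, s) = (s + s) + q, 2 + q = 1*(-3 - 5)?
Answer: 1942 + 2*sqrt(11) ≈ 1948.6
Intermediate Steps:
q = -10 (q = -2 + 1*(-3 - 5) = -2 + 1*(-8) = -2 - 8 = -10)
l(Q, X) = sqrt(2 + X)
u(T, s) = -10 + 2*s (u(T, s) = (s + s) - 10 = 2*s - 10 = -10 + 2*s)
u(-25, l(8, 9)) + 1952 = (-10 + 2*sqrt(2 + 9)) + 1952 = (-10 + 2*sqrt(11)) + 1952 = 1942 + 2*sqrt(11)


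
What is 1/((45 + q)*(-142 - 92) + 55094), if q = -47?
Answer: 1/55562 ≈ 1.7998e-5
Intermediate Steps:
1/((45 + q)*(-142 - 92) + 55094) = 1/((45 - 47)*(-142 - 92) + 55094) = 1/(-2*(-234) + 55094) = 1/(468 + 55094) = 1/55562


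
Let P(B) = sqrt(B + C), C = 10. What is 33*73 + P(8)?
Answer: 2409 + 3*sqrt(2) ≈ 2413.2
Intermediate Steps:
P(B) = sqrt(10 + B) (P(B) = sqrt(B + 10) = sqrt(10 + B))
33*73 + P(8) = 33*73 + sqrt(10 + 8) = 2409 + sqrt(18) = 2409 + 3*sqrt(2)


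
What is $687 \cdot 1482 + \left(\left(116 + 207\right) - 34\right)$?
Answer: $1018423$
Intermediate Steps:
$687 \cdot 1482 + \left(\left(116 + 207\right) - 34\right) = 1018134 + \left(323 - 34\right) = 1018134 + 289 = 1018423$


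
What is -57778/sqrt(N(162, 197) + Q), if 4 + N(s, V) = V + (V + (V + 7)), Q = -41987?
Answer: 57778*I*sqrt(41393)/41393 ≈ 283.99*I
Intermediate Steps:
N(s, V) = 3 + 3*V (N(s, V) = -4 + (V + (V + (V + 7))) = -4 + (V + (V + (7 + V))) = -4 + (V + (7 + 2*V)) = -4 + (7 + 3*V) = 3 + 3*V)
-57778/sqrt(N(162, 197) + Q) = -57778/sqrt((3 + 3*197) - 41987) = -57778/sqrt((3 + 591) - 41987) = -57778/sqrt(594 - 41987) = -57778*(-I*sqrt(41393)/41393) = -(-57778)*I*sqrt(41393)/41393 = 57778*I*sqrt(41393)/41393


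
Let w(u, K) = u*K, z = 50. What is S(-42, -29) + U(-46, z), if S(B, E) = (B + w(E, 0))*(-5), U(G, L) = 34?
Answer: 244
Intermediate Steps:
w(u, K) = K*u
S(B, E) = -5*B (S(B, E) = (B + 0*E)*(-5) = (B + 0)*(-5) = B*(-5) = -5*B)
S(-42, -29) + U(-46, z) = -5*(-42) + 34 = 210 + 34 = 244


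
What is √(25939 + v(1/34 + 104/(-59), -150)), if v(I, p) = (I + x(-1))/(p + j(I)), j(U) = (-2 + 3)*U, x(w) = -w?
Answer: √2403128392246698/304377 ≈ 161.06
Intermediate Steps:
j(U) = U (j(U) = 1*U = U)
v(I, p) = (1 + I)/(I + p) (v(I, p) = (I - 1*(-1))/(p + I) = (I + 1)/(I + p) = (1 + I)/(I + p))
√(25939 + v(1/34 + 104/(-59), -150)) = √(25939 + (1 + (1/34 + 104/(-59)))/((1/34 + 104/(-59)) - 150)) = √(25939 + (1 + (1*(1/34) + 104*(-1/59)))/((1*(1/34) + 104*(-1/59)) - 150)) = √(25939 + (1 + (1/34 - 104/59))/((1/34 - 104/59) - 150)) = √(25939 + (1 - 3477/2006)/(-3477/2006 - 150)) = √(25939 - 1471/2006/(-304377/2006)) = √(25939 - 2006/304377*(-1471/2006)) = √(25939 + 1471/304377) = √(7895236474/304377) = √2403128392246698/304377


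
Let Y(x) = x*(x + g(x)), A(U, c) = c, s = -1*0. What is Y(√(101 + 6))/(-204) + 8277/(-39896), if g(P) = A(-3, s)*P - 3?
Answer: -1489345/2034696 + √107/68 ≈ -0.57985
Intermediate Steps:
s = 0
g(P) = -3 (g(P) = 0*P - 3 = 0 - 3 = -3)
Y(x) = x*(-3 + x) (Y(x) = x*(x - 3) = x*(-3 + x))
Y(√(101 + 6))/(-204) + 8277/(-39896) = (√(101 + 6)*(-3 + √(101 + 6)))/(-204) + 8277/(-39896) = (√107*(-3 + √107))*(-1/204) + 8277*(-1/39896) = -√107*(-3 + √107)/204 - 8277/39896 = -8277/39896 - √107*(-3 + √107)/204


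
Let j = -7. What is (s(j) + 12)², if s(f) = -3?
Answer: 81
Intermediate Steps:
(s(j) + 12)² = (-3 + 12)² = 9² = 81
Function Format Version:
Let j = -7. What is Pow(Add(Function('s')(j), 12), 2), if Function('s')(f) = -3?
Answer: 81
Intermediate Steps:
Pow(Add(Function('s')(j), 12), 2) = Pow(Add(-3, 12), 2) = Pow(9, 2) = 81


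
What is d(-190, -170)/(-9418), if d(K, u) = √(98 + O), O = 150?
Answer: -√62/4709 ≈ -0.0016721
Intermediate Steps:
d(K, u) = 2*√62 (d(K, u) = √(98 + 150) = √248 = 2*√62)
d(-190, -170)/(-9418) = (2*√62)/(-9418) = (2*√62)*(-1/9418) = -√62/4709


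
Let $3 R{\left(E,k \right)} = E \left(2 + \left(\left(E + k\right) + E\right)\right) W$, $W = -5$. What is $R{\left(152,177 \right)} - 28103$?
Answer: $-150463$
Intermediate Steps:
$R{\left(E,k \right)} = - \frac{5 E \left(2 + k + 2 E\right)}{3}$ ($R{\left(E,k \right)} = \frac{E \left(2 + \left(\left(E + k\right) + E\right)\right) \left(-5\right)}{3} = \frac{E \left(2 + \left(k + 2 E\right)\right) \left(-5\right)}{3} = \frac{E \left(2 + k + 2 E\right) \left(-5\right)}{3} = \frac{\left(-5\right) E \left(2 + k + 2 E\right)}{3} = - \frac{5 E \left(2 + k + 2 E\right)}{3}$)
$R{\left(152,177 \right)} - 28103 = \left(- \frac{5}{3}\right) 152 \left(2 + 177 + 2 \cdot 152\right) - 28103 = \left(- \frac{5}{3}\right) 152 \left(2 + 177 + 304\right) - 28103 = \left(- \frac{5}{3}\right) 152 \cdot 483 - 28103 = -122360 - 28103 = -150463$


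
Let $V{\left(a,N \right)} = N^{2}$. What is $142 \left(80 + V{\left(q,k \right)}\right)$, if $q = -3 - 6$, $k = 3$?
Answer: $12638$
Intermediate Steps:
$q = -9$ ($q = -3 - 6 = -9$)
$142 \left(80 + V{\left(q,k \right)}\right) = 142 \left(80 + 3^{2}\right) = 142 \left(80 + 9\right) = 142 \cdot 89 = 12638$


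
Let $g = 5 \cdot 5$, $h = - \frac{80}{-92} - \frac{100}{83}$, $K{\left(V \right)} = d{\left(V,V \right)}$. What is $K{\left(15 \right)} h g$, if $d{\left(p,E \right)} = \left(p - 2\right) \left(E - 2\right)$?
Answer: $- \frac{2704000}{1909} \approx -1416.4$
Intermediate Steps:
$d{\left(p,E \right)} = \left(-2 + E\right) \left(-2 + p\right)$ ($d{\left(p,E \right)} = \left(-2 + p\right) \left(-2 + E\right) = \left(-2 + E\right) \left(-2 + p\right)$)
$K{\left(V \right)} = 4 + V^{2} - 4 V$ ($K{\left(V \right)} = 4 - 2 V - 2 V + V V = 4 - 2 V - 2 V + V^{2} = 4 + V^{2} - 4 V$)
$h = - \frac{640}{1909}$ ($h = \left(-80\right) \left(- \frac{1}{92}\right) - \frac{100}{83} = \frac{20}{23} - \frac{100}{83} = - \frac{640}{1909} \approx -0.33525$)
$g = 25$
$K{\left(15 \right)} h g = \left(4 + 15^{2} - 60\right) \left(- \frac{640}{1909}\right) 25 = \left(4 + 225 - 60\right) \left(- \frac{640}{1909}\right) 25 = 169 \left(- \frac{640}{1909}\right) 25 = \left(- \frac{108160}{1909}\right) 25 = - \frac{2704000}{1909}$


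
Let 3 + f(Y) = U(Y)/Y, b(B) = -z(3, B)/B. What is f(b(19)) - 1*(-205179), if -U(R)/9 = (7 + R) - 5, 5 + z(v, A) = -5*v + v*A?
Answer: 7591521/37 ≈ 2.0518e+5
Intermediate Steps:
z(v, A) = -5 - 5*v + A*v (z(v, A) = -5 + (-5*v + v*A) = -5 + (-5*v + A*v) = -5 - 5*v + A*v)
U(R) = -18 - 9*R (U(R) = -9*((7 + R) - 5) = -9*(2 + R) = -18 - 9*R)
b(B) = -(-20 + 3*B)/B (b(B) = -(-5 - 5*3 + B*3)/B = -(-5 - 15 + 3*B)/B = -(-20 + 3*B)/B)
f(Y) = -3 + (-18 - 9*Y)/Y
f(b(19)) - 1*(-205179) = (-12 - 18/(-3 + 20/19)) - 1*(-205179) = (-12 - 18/(-3 + 20*(1/19))) + 205179 = (-12 - 18/(-3 + 20/19)) + 205179 = (-12 - 18/(-37/19)) + 205179 = (-12 - 18*(-19/37)) + 205179 = (-12 + 342/37) + 205179 = -102/37 + 205179 = 7591521/37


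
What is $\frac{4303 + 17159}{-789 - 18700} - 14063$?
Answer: $- \frac{274095269}{19489} \approx -14064.0$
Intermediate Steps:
$\frac{4303 + 17159}{-789 - 18700} - 14063 = \frac{21462}{-19489} - 14063 = 21462 \left(- \frac{1}{19489}\right) - 14063 = - \frac{21462}{19489} - 14063 = - \frac{274095269}{19489}$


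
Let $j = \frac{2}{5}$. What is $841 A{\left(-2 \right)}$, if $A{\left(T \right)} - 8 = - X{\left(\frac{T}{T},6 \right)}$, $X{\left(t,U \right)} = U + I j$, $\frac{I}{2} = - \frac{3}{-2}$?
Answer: $\frac{3364}{5} \approx 672.8$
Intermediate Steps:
$I = 3$ ($I = 2 \left(- \frac{3}{-2}\right) = 2 \left(\left(-3\right) \left(- \frac{1}{2}\right)\right) = 2 \cdot \frac{3}{2} = 3$)
$j = \frac{2}{5}$ ($j = 2 \cdot \frac{1}{5} = \frac{2}{5} \approx 0.4$)
$X{\left(t,U \right)} = \frac{6}{5} + U$ ($X{\left(t,U \right)} = U + 3 \cdot \frac{2}{5} = U + \frac{6}{5} = \frac{6}{5} + U$)
$A{\left(T \right)} = \frac{4}{5}$ ($A{\left(T \right)} = 8 - \left(\frac{6}{5} + 6\right) = 8 - \frac{36}{5} = \frac{4}{5}$)
$841 A{\left(-2 \right)} = 841 \cdot \frac{4}{5} = \frac{3364}{5}$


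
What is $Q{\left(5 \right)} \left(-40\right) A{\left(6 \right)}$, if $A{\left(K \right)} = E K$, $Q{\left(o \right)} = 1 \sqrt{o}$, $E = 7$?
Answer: $- 1680 \sqrt{5} \approx -3756.6$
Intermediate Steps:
$Q{\left(o \right)} = \sqrt{o}$
$A{\left(K \right)} = 7 K$
$Q{\left(5 \right)} \left(-40\right) A{\left(6 \right)} = \sqrt{5} \left(-40\right) 7 \cdot 6 = - 40 \sqrt{5} \cdot 42 = - 1680 \sqrt{5}$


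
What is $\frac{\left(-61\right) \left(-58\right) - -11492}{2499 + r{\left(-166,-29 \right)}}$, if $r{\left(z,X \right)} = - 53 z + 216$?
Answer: $\frac{15030}{11513} \approx 1.3055$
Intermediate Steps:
$r{\left(z,X \right)} = 216 - 53 z$
$\frac{\left(-61\right) \left(-58\right) - -11492}{2499 + r{\left(-166,-29 \right)}} = \frac{\left(-61\right) \left(-58\right) - -11492}{2499 + \left(216 - -8798\right)} = \frac{3538 + 11492}{2499 + \left(216 + 8798\right)} = \frac{15030}{2499 + 9014} = \frac{15030}{11513}$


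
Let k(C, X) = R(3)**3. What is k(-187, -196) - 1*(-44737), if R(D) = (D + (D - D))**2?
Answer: 45466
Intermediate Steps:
R(D) = D**2 (R(D) = (D + 0)**2 = D**2)
k(C, X) = 729 (k(C, X) = (3**2)**3 = 9**3 = 729)
k(-187, -196) - 1*(-44737) = 729 - 1*(-44737) = 729 + 44737 = 45466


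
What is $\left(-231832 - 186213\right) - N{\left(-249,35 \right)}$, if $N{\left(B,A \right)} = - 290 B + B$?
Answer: $-490006$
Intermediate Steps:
$N{\left(B,A \right)} = - 289 B$
$\left(-231832 - 186213\right) - N{\left(-249,35 \right)} = \left(-231832 - 186213\right) - \left(-289\right) \left(-249\right) = \left(-231832 - 186213\right) - 71961 = -418045 - 71961 = -490006$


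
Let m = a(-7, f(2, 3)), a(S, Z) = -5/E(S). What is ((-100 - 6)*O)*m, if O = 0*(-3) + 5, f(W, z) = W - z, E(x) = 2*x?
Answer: -1325/7 ≈ -189.29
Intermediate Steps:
a(S, Z) = -5/(2*S) (a(S, Z) = -5*1/(2*S) = -5/(2*S))
m = 5/14 (m = -5/2/(-7) = -5/2*(-⅐) = 5/14 ≈ 0.35714)
O = 5 (O = 0 + 5 = 5)
((-100 - 6)*O)*m = ((-100 - 6)*5)*(5/14) = -106*5*(5/14) = -530*5/14 = -1325/7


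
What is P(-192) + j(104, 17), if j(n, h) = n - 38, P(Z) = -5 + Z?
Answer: -131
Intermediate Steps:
j(n, h) = -38 + n
P(-192) + j(104, 17) = (-5 - 192) + (-38 + 104) = -197 + 66 = -131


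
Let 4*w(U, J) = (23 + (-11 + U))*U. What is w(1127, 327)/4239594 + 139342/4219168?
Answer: 486185105581/4471889834448 ≈ 0.10872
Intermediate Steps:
w(U, J) = U*(12 + U)/4 (w(U, J) = ((23 + (-11 + U))*U)/4 = ((12 + U)*U)/4 = (U*(12 + U))/4 = U*(12 + U)/4)
w(1127, 327)/4239594 + 139342/4219168 = ((1/4)*1127*(12 + 1127))/4239594 + 139342/4219168 = ((1/4)*1127*1139)*(1/4239594) + 139342*(1/4219168) = (1283653/4)*(1/4239594) + 69671/2109584 = 1283653/16958376 + 69671/2109584 = 486185105581/4471889834448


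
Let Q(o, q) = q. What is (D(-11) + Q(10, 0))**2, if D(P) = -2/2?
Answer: 1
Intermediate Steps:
D(P) = -1 (D(P) = -2*1/2 = -1)
(D(-11) + Q(10, 0))**2 = (-1 + 0)**2 = (-1)**2 = 1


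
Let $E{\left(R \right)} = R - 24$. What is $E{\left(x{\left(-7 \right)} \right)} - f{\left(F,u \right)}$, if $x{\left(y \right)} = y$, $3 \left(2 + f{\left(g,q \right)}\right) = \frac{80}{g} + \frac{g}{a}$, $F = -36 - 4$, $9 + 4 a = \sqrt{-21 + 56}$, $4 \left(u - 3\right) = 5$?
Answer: $- \frac{2675}{69} - \frac{80 \sqrt{35}}{69} \approx -45.627$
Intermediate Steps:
$u = \frac{17}{4}$ ($u = 3 + \frac{1}{4} \cdot 5 = 3 + \frac{5}{4} = \frac{17}{4} \approx 4.25$)
$a = - \frac{9}{4} + \frac{\sqrt{35}}{4}$ ($a = - \frac{9}{4} + \frac{\sqrt{-21 + 56}}{4} = - \frac{9}{4} + \frac{\sqrt{35}}{4} \approx -0.77098$)
$F = -40$ ($F = -36 - 4 = -40$)
$f{\left(g,q \right)} = -2 + \frac{80}{3 g} + \frac{g}{3 \left(- \frac{9}{4} + \frac{\sqrt{35}}{4}\right)}$ ($f{\left(g,q \right)} = -2 + \frac{\frac{80}{g} + \frac{g}{- \frac{9}{4} + \frac{\sqrt{35}}{4}}}{3} = -2 + \left(\frac{80}{3 g} + \frac{g}{3 \left(- \frac{9}{4} + \frac{\sqrt{35}}{4}\right)}\right) = -2 + \frac{80}{3 g} + \frac{g}{3 \left(- \frac{9}{4} + \frac{\sqrt{35}}{4}\right)}$)
$E{\left(R \right)} = -24 + R$
$E{\left(x{\left(-7 \right)} \right)} - f{\left(F,u \right)} = \left(-24 - 7\right) - \left(-2 + \frac{80}{3 \left(-40\right)} - - \frac{40}{3 \left(\frac{9}{4} - \frac{\sqrt{35}}{4}\right)}\right) = -31 - \left(-2 + \frac{80}{3} \left(- \frac{1}{40}\right) + \frac{40}{3 \left(\frac{9}{4} - \frac{\sqrt{35}}{4}\right)}\right) = -31 - \left(-2 - \frac{2}{3} + \frac{40}{3 \left(\frac{9}{4} - \frac{\sqrt{35}}{4}\right)}\right) = -31 - \left(- \frac{8}{3} + \frac{40}{3 \left(\frac{9}{4} - \frac{\sqrt{35}}{4}\right)}\right) = -31 + \left(\frac{8}{3} - \frac{40}{3 \left(\frac{9}{4} - \frac{\sqrt{35}}{4}\right)}\right) = - \frac{85}{3} - \frac{40}{3 \left(\frac{9}{4} - \frac{\sqrt{35}}{4}\right)}$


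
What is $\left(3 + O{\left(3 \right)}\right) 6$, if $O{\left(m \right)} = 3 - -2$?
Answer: $48$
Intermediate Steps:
$O{\left(m \right)} = 5$ ($O{\left(m \right)} = 3 + 2 = 5$)
$\left(3 + O{\left(3 \right)}\right) 6 = \left(3 + 5\right) 6 = 8 \cdot 6 = 48$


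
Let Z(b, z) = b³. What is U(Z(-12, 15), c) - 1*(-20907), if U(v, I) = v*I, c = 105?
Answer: -160533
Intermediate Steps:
U(v, I) = I*v
U(Z(-12, 15), c) - 1*(-20907) = 105*(-12)³ - 1*(-20907) = 105*(-1728) + 20907 = -181440 + 20907 = -160533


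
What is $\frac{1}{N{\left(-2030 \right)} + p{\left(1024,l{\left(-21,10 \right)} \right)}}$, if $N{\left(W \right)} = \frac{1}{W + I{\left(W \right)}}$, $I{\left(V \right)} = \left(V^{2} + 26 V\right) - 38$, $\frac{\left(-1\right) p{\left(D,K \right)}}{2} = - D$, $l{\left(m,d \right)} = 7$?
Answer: $\frac{4066052}{8327274497} \approx 0.00048828$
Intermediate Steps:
$p{\left(D,K \right)} = 2 D$ ($p{\left(D,K \right)} = - 2 \left(- D\right) = 2 D$)
$I{\left(V \right)} = -38 + V^{2} + 26 V$
$N{\left(W \right)} = \frac{1}{-38 + W^{2} + 27 W}$ ($N{\left(W \right)} = \frac{1}{W + \left(-38 + W^{2} + 26 W\right)} = \frac{1}{-38 + W^{2} + 27 W}$)
$\frac{1}{N{\left(-2030 \right)} + p{\left(1024,l{\left(-21,10 \right)} \right)}} = \frac{1}{\frac{1}{-38 + \left(-2030\right)^{2} + 27 \left(-2030\right)} + 2 \cdot 1024} = \frac{1}{\frac{1}{-38 + 4120900 - 54810} + 2048} = \frac{1}{\frac{1}{4066052} + 2048} = \frac{1}{\frac{8327274497}{4066052}} = \frac{4066052}{8327274497}$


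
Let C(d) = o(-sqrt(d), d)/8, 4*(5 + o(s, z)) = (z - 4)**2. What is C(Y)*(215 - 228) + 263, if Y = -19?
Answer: 1799/32 ≈ 56.219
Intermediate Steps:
o(s, z) = -5 + (-4 + z)**2/4 (o(s, z) = -5 + (z - 4)**2/4 = -5 + (-4 + z)**2/4)
C(d) = -5/8 + (-4 + d)**2/32 (C(d) = (-5 + (-4 + d)**2/4)/8 = (-5 + (-4 + d)**2/4)*(1/8) = -5/8 + (-4 + d)**2/32)
C(Y)*(215 - 228) + 263 = (-5/8 + (-4 - 19)**2/32)*(215 - 228) + 263 = (-5/8 + (1/32)*(-23)**2)*(-13) + 263 = (-5/8 + (1/32)*529)*(-13) + 263 = (-5/8 + 529/32)*(-13) + 263 = (509/32)*(-13) + 263 = -6617/32 + 263 = 1799/32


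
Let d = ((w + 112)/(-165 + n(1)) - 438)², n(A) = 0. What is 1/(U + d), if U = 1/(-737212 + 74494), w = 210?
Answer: 6014165850/1164085918279309 ≈ 5.1664e-6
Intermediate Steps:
U = -1/662718 (U = 1/(-662718) = -1/662718 ≈ -1.5089e-6)
d = 5269598464/27225 (d = ((210 + 112)/(-165 + 0) - 438)² = (322/(-165) - 438)² = (322*(-1/165) - 438)² = (-322/165 - 438)² = (-72592/165)² = 5269598464/27225 ≈ 1.9356e+5)
1/(U + d) = 1/(-1/662718 + 5269598464/27225) = 1/(1164085918279309/6014165850) = 6014165850/1164085918279309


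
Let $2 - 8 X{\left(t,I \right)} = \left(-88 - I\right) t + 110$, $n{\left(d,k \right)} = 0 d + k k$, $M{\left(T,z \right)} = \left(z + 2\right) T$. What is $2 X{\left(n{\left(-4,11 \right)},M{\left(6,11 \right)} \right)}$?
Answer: $\frac{9989}{2} \approx 4994.5$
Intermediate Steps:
$M{\left(T,z \right)} = T \left(2 + z\right)$ ($M{\left(T,z \right)} = \left(2 + z\right) T = T \left(2 + z\right)$)
$n{\left(d,k \right)} = k^{2}$ ($n{\left(d,k \right)} = 0 + k^{2} = k^{2}$)
$X{\left(t,I \right)} = - \frac{27}{2} - \frac{t \left(-88 - I\right)}{8}$ ($X{\left(t,I \right)} = \frac{1}{4} - \frac{\left(-88 - I\right) t + 110}{8} = \frac{1}{4} - \frac{t \left(-88 - I\right) + 110}{8} = \frac{1}{4} - \frac{110 + t \left(-88 - I\right)}{8} = \frac{1}{4} - \left(\frac{55}{4} + \frac{t \left(-88 - I\right)}{8}\right) = - \frac{27}{2} - \frac{t \left(-88 - I\right)}{8}$)
$2 X{\left(n{\left(-4,11 \right)},M{\left(6,11 \right)} \right)} = 2 \left(- \frac{27}{2} + 11 \cdot 11^{2} + \frac{6 \left(2 + 11\right) 11^{2}}{8}\right) = 2 \left(- \frac{27}{2} + 11 \cdot 121 + \frac{1}{8} \cdot 6 \cdot 13 \cdot 121\right) = 2 \left(- \frac{27}{2} + 1331 + \frac{1}{8} \cdot 78 \cdot 121\right) = 2 \left(- \frac{27}{2} + 1331 + \frac{4719}{4}\right) = 2 \cdot \frac{9989}{4} = \frac{9989}{2}$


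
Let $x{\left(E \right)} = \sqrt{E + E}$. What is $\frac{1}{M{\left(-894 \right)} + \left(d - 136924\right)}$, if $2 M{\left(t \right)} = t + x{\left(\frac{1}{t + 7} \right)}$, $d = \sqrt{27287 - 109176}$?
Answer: $\frac{1774}{-243696154 + i \sqrt{1774} + 1774 i \sqrt{81889}} \approx -7.2795 \cdot 10^{-6} - 1.5166 \cdot 10^{-8} i$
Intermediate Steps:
$x{\left(E \right)} = \sqrt{2} \sqrt{E}$ ($x{\left(E \right)} = \sqrt{2 E} = \sqrt{2} \sqrt{E}$)
$d = i \sqrt{81889}$ ($d = \sqrt{-81889} = i \sqrt{81889} \approx 286.16 i$)
$M{\left(t \right)} = \frac{t}{2} + \frac{\sqrt{2} \sqrt{\frac{1}{7 + t}}}{2}$ ($M{\left(t \right)} = \frac{t + \sqrt{2} \sqrt{\frac{1}{t + 7}}}{2} = \frac{t + \sqrt{2} \sqrt{\frac{1}{7 + t}}}{2} = \frac{t}{2} + \frac{\sqrt{2} \sqrt{\frac{1}{7 + t}}}{2}$)
$\frac{1}{M{\left(-894 \right)} + \left(d - 136924\right)} = \frac{1}{\left(\frac{1}{2} \left(-894\right) + \frac{\sqrt{2} \sqrt{\frac{1}{7 - 894}}}{2}\right) + \left(i \sqrt{81889} - 136924\right)} = \frac{1}{\left(-447 + \frac{\sqrt{2} \sqrt{\frac{1}{-887}}}{2}\right) - \left(136924 - i \sqrt{81889}\right)} = \frac{1}{\left(-447 + \frac{\sqrt{2} \sqrt{- \frac{1}{887}}}{2}\right) - \left(136924 - i \sqrt{81889}\right)} = \frac{1}{\left(-447 + \frac{\sqrt{2} \frac{i \sqrt{887}}{887}}{2}\right) - \left(136924 - i \sqrt{81889}\right)} = \frac{1}{\left(-447 + \frac{i \sqrt{1774}}{1774}\right) - \left(136924 - i \sqrt{81889}\right)} = \frac{1}{-137371 + i \sqrt{81889} + \frac{i \sqrt{1774}}{1774}}$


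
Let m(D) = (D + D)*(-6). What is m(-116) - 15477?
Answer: -14085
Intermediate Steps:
m(D) = -12*D (m(D) = (2*D)*(-6) = -12*D)
m(-116) - 15477 = -12*(-116) - 15477 = 1392 - 15477 = -14085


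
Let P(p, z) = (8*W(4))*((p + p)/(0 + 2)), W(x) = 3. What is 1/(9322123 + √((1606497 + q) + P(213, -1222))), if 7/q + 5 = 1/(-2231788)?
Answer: 104025020551743/969734018677041986836 - √200680543938514637373/969734018677041986836 ≈ 1.0726e-7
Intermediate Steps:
q = -15622516/11158941 (q = 7/(-5 + 1/(-2231788)) = 7/(-5 - 1/2231788) = 7/(-11158941/2231788) = 7*(-2231788/11158941) = -15622516/11158941 ≈ -1.4000)
P(p, z) = 24*p (P(p, z) = (8*3)*((p + p)/(0 + 2)) = 24*((2*p)/2) = 24*((2*p)*(½)) = 24*p)
1/(9322123 + √((1606497 + q) + P(213, -1222))) = 1/(9322123 + √((1606497 - 15622516/11158941) + 24*213)) = 1/(9322123 + √(17926789617161/11158941 + 5112)) = 1/(9322123 + √(17983834123553/11158941)) = 1/(9322123 + √200680543938514637373/11158941)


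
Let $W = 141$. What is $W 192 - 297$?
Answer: $26775$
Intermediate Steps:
$W 192 - 297 = 141 \cdot 192 - 297 = 27072 - 297 = 26775$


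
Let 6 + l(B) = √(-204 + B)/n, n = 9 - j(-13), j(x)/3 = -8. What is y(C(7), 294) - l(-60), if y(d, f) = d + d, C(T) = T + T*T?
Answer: 118 - 2*I*√66/33 ≈ 118.0 - 0.49237*I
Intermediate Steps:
j(x) = -24 (j(x) = 3*(-8) = -24)
C(T) = T + T²
n = 33 (n = 9 - 1*(-24) = 9 + 24 = 33)
l(B) = -6 + √(-204 + B)/33
y(d, f) = 2*d
y(C(7), 294) - l(-60) = 2*(7*(1 + 7)) - (-6 + √(-204 - 60)/33) = 2*(7*8) - (-6 + √(-264)/33) = 2*56 - (-6 + (2*I*√66)/33) = 112 - (-6 + 2*I*√66/33) = 112 + (6 - 2*I*√66/33) = 118 - 2*I*√66/33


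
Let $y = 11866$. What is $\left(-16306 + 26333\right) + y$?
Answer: $21893$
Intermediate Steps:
$\left(-16306 + 26333\right) + y = \left(-16306 + 26333\right) + 11866 = 10027 + 11866 = 21893$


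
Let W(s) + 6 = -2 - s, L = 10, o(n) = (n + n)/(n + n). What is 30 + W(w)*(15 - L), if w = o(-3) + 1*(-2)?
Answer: -5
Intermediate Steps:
o(n) = 1 (o(n) = (2*n)/((2*n)) = (2*n)*(1/(2*n)) = 1)
w = -1 (w = 1 + 1*(-2) = 1 - 2 = -1)
W(s) = -8 - s (W(s) = -6 + (-2 - s) = -8 - s)
30 + W(w)*(15 - L) = 30 + (-8 - 1*(-1))*(15 - 1*10) = 30 + (-8 + 1)*(15 - 10) = 30 - 7*5 = 30 - 35 = -5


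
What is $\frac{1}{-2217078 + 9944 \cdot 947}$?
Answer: $\frac{1}{7199890} \approx 1.3889 \cdot 10^{-7}$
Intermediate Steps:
$\frac{1}{-2217078 + 9944 \cdot 947} = \frac{1}{-2217078 + 9416968} = \frac{1}{7199890}$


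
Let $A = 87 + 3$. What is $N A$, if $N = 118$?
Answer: $10620$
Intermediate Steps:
$A = 90$
$N A = 118 \cdot 90 = 10620$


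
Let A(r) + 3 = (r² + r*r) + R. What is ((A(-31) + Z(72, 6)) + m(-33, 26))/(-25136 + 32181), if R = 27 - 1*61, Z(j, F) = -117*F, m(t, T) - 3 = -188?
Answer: 998/7045 ≈ 0.14166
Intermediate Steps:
m(t, T) = -185 (m(t, T) = 3 - 188 = -185)
R = -34 (R = 27 - 61 = -34)
A(r) = -37 + 2*r² (A(r) = -3 + ((r² + r*r) - 34) = -3 + ((r² + r²) - 34) = -3 + (2*r² - 34) = -3 + (-34 + 2*r²) = -37 + 2*r²)
((A(-31) + Z(72, 6)) + m(-33, 26))/(-25136 + 32181) = (((-37 + 2*(-31)²) - 117*6) - 185)/(-25136 + 32181) = (((-37 + 2*961) - 702) - 185)/7045 = (((-37 + 1922) - 702) - 185)*(1/7045) = ((1885 - 702) - 185)*(1/7045) = (1183 - 185)*(1/7045) = 998*(1/7045) = 998/7045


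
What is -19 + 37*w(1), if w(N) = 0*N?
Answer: -19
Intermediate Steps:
w(N) = 0
-19 + 37*w(1) = -19 + 37*0 = -19 + 0 = -19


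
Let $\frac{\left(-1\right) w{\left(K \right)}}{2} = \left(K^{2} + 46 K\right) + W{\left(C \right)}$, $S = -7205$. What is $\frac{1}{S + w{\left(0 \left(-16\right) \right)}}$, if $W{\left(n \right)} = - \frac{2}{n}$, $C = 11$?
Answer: $- \frac{11}{79251} \approx -0.0001388$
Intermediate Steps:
$w{\left(K \right)} = \frac{4}{11} - 92 K - 2 K^{2}$ ($w{\left(K \right)} = - 2 \left(\left(K^{2} + 46 K\right) - \frac{2}{11}\right) = - 2 \left(- \frac{2}{11} + K^{2} + 46 K\right) = \frac{4}{11} - 92 K - 2 K^{2}$)
$\frac{1}{S + w{\left(0 \left(-16\right) \right)}} = \frac{1}{-7205 - \left(- \frac{4}{11} + 0 + 92 \cdot 0 \left(-16\right)\right)} = \frac{1}{-7205 - \left(- \frac{4}{11} + 2 \cdot 0^{2}\right)} = \frac{1}{-7205 + \left(\frac{4}{11} + 0 - 0\right)} = \frac{1}{-7205 + \left(\frac{4}{11} + 0 + 0\right)} = \frac{1}{-7205 + \frac{4}{11}} = \frac{1}{- \frac{79251}{11}} = - \frac{11}{79251}$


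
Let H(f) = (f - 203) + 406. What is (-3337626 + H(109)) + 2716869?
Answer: -620445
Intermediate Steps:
H(f) = 203 + f (H(f) = (-203 + f) + 406 = 203 + f)
(-3337626 + H(109)) + 2716869 = (-3337626 + (203 + 109)) + 2716869 = (-3337626 + 312) + 2716869 = -3337314 + 2716869 = -620445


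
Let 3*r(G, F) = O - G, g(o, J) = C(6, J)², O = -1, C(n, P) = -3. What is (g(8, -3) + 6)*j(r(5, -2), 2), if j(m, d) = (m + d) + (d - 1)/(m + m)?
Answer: -15/4 ≈ -3.7500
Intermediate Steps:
g(o, J) = 9 (g(o, J) = (-3)² = 9)
r(G, F) = -⅓ - G/3 (r(G, F) = (-1 - G)/3 = -⅓ - G/3)
j(m, d) = d + m + (-1 + d)/(2*m) (j(m, d) = (d + m) + (-1 + d)/((2*m)) = (d + m) + (-1 + d)*(1/(2*m)) = (d + m) + (-1 + d)/(2*m) = d + m + (-1 + d)/(2*m))
(g(8, -3) + 6)*j(r(5, -2), 2) = (9 + 6)*((-1 + 2 + 2*(-⅓ - ⅓*5)*(2 + (-⅓ - ⅓*5)))/(2*(-⅓ - ⅓*5))) = 15*((-1 + 2 + 2*(-⅓ - 5/3)*(2 + (-⅓ - 5/3)))/(2*(-⅓ - 5/3))) = 15*((½)*(-1 + 2 + 2*(-2)*(2 - 2))/(-2)) = 15*((½)*(-½)*(-1 + 2 + 2*(-2)*0)) = 15*((½)*(-½)*(-1 + 2 + 0)) = 15*((½)*(-½)*1) = 15*(-¼) = -15/4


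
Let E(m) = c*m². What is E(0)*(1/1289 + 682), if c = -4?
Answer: 0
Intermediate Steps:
E(m) = -4*m²
E(0)*(1/1289 + 682) = (-4*0²)*(1/1289 + 682) = (-4*0)*(1/1289 + 682) = 0*(879099/1289) = 0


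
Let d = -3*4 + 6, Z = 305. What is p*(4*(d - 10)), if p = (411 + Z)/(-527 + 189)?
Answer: 22912/169 ≈ 135.57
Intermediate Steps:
d = -6 (d = -12 + 6 = -6)
p = -358/169 (p = (411 + 305)/(-527 + 189) = 716/(-338) = 716*(-1/338) = -358/169 ≈ -2.1183)
p*(4*(d - 10)) = -1432*(-6 - 10)/169 = -1432*(-16)/169 = -358/169*(-64) = 22912/169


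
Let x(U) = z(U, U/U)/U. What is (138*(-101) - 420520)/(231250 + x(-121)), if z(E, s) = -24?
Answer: -26284709/13990637 ≈ -1.8787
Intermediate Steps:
x(U) = -24/U
(138*(-101) - 420520)/(231250 + x(-121)) = (138*(-101) - 420520)/(231250 - 24/(-121)) = (-13938 - 420520)/(231250 - 24*(-1/121)) = -434458/(231250 + 24/121) = -434458/27981274/121 = -434458*121/27981274 = -26284709/13990637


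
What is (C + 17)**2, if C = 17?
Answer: 1156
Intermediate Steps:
(C + 17)**2 = (17 + 17)**2 = 34**2 = 1156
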